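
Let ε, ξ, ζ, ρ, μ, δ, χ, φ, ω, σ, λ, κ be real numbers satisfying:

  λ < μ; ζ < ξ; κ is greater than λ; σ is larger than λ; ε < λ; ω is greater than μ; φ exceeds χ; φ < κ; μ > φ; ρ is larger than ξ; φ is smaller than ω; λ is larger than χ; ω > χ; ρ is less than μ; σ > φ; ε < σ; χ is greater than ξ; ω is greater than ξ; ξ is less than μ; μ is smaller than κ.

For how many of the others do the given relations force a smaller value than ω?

8

The elements the relations force below ω are ζ, ξ, ρ, ε, χ, λ, φ, μ — no chain reaches any other.
That is 8.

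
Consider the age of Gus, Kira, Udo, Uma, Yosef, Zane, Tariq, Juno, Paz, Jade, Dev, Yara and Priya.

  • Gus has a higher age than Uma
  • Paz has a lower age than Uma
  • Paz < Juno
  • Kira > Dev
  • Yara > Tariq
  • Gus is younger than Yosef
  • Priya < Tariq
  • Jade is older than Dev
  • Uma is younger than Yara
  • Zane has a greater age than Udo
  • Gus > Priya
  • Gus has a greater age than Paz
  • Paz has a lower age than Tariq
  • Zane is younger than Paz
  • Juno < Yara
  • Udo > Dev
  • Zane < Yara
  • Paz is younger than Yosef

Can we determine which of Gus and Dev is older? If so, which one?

Gus

Chaining the given relations: Dev < Udo < Zane < Paz < Uma < Gus.
So Gus is older.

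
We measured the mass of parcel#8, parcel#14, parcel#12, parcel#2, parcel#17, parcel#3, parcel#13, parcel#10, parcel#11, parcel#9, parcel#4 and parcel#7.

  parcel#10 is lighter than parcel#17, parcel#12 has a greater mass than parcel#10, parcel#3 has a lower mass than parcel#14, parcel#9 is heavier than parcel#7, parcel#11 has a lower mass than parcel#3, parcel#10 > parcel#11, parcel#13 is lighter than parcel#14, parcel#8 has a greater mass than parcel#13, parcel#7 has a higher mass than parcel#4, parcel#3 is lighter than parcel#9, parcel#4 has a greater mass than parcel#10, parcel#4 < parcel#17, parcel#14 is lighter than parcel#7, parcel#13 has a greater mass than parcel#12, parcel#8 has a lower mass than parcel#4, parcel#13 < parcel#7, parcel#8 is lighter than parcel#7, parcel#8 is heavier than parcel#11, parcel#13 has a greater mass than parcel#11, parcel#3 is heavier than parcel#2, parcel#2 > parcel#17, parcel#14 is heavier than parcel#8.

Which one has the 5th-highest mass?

Chaining the given pairs: parcel#11 < parcel#10 < parcel#12 < parcel#13 < parcel#8 < parcel#4 < parcel#17 < parcel#2 < parcel#3 < parcel#14 < parcel#7 < parcel#9.
The 5th largest is parcel#2.

parcel#2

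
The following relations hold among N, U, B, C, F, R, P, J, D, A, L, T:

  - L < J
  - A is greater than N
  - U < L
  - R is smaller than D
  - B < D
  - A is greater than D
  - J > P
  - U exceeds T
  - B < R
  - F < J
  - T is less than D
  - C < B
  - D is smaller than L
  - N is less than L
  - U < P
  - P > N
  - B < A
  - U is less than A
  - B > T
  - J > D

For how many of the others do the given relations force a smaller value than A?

7

The elements the relations force below A are T, C, N, B, R, U, D — no chain reaches any other.
That is 7.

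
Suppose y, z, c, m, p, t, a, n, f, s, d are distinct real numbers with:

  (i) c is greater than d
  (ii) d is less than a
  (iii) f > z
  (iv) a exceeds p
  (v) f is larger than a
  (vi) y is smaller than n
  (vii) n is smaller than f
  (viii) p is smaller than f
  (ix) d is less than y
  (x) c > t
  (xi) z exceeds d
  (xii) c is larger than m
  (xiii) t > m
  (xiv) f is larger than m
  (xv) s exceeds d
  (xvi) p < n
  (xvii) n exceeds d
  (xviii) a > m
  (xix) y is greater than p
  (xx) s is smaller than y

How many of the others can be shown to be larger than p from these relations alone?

From p the given relations immediately reach y, a, n, f.
No other element is forced above p by the given relations, so the count is 4.

4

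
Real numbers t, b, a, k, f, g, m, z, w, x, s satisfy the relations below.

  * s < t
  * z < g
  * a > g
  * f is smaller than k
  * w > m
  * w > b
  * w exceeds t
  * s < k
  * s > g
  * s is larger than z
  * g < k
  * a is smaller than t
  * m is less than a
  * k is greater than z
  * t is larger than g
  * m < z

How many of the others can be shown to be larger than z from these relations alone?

From z the given relations immediately reach g, s, k.
From those, a, t — 5 in total.
From those, w — 6 in total.
Nothing else is reachable above z; 6 in all.

6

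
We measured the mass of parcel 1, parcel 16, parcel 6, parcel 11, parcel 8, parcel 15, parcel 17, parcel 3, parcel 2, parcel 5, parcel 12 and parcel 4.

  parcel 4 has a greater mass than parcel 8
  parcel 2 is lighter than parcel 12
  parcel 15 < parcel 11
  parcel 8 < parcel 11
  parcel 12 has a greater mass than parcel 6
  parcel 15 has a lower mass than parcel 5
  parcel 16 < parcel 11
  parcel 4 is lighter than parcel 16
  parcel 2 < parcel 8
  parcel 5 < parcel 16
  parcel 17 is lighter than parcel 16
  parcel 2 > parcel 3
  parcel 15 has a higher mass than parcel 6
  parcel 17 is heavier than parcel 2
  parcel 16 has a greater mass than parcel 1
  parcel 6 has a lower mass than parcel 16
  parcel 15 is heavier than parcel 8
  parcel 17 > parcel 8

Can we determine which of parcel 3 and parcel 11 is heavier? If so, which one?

parcel 3 < parcel 2 and parcel 2 < parcel 8 give parcel 3 < parcel 8.
Then parcel 8 < parcel 17 extends the chain to parcel 17.
Then parcel 17 < parcel 16 extends the chain to parcel 16.
Then parcel 16 < parcel 11 extends the chain to parcel 11.
So parcel 11 is heavier.

parcel 11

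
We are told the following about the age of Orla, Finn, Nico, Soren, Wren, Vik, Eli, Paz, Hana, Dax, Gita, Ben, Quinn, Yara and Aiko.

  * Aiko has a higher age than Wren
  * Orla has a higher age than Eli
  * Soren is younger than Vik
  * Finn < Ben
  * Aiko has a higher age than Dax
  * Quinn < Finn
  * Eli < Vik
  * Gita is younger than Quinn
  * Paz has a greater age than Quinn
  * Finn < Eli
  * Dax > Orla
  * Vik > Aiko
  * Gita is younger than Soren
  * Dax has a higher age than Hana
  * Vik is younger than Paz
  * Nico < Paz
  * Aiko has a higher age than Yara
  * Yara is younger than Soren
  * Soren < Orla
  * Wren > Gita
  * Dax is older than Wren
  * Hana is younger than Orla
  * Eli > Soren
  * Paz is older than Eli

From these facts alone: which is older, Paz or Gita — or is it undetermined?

Following the relations from Gita: Gita < Soren < Eli < Orla < Dax < Aiko < Vik < Paz.
So Paz is older.

Paz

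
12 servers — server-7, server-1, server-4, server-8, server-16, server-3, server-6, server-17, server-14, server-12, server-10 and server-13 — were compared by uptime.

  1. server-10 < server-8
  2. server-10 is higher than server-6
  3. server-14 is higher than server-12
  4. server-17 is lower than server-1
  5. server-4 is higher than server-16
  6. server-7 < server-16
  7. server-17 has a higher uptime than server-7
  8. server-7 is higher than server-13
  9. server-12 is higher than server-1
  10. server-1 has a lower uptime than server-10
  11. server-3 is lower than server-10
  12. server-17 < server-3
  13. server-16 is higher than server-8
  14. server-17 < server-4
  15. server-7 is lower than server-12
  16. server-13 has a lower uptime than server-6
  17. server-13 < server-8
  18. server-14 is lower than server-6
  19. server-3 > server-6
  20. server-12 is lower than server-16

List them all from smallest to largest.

Nothing is placed below server-13, so it is least; from there server-13 < server-7; server-7 < server-17; server-17 < server-1; server-1 < server-12; server-12 < server-14; server-14 < server-6; server-6 < server-3; server-3 < server-10; server-10 < server-8; server-8 < server-16; server-16 < server-4, each given directly.

server-13 < server-7 < server-17 < server-1 < server-12 < server-14 < server-6 < server-3 < server-10 < server-8 < server-16 < server-4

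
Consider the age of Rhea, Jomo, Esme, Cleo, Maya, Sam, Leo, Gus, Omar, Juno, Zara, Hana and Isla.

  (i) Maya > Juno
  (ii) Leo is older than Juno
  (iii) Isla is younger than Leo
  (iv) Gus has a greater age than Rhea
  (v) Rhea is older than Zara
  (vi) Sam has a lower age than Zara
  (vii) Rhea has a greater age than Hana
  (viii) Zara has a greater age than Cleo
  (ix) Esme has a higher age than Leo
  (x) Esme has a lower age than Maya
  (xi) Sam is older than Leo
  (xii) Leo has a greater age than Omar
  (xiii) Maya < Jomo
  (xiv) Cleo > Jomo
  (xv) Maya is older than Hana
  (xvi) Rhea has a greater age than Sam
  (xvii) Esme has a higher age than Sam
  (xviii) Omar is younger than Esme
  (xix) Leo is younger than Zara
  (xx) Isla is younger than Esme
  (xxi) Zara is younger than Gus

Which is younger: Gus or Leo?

Following the relations from Leo: Leo < Sam < Esme < Maya < Jomo < Cleo < Zara < Rhea < Gus.
So Leo < Gus; Leo is the younger of the two.

Leo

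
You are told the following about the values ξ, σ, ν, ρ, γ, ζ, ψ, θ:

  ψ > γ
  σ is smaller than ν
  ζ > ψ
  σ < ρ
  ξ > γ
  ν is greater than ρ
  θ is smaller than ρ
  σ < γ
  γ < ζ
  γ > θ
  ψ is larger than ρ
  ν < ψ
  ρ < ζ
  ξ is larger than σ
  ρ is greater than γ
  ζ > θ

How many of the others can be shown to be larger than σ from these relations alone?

6

Directly above σ: γ, ξ, ρ, ν.
One step further: ψ, ζ (6 so far).
No other element is forced above σ by the given relations, so the count is 6.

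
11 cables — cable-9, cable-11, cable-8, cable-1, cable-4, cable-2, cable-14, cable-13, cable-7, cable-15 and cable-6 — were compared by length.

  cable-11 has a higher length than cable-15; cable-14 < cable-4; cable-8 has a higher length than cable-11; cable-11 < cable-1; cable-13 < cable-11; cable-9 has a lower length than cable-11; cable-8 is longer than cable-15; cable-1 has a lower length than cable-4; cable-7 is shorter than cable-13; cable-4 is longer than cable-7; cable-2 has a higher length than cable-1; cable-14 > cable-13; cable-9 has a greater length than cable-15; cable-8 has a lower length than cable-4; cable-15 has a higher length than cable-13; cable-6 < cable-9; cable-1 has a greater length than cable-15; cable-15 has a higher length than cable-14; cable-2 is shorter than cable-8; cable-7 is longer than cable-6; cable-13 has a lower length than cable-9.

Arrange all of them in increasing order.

cable-6 < cable-7 < cable-13 < cable-14 < cable-15 < cable-9 < cable-11 < cable-1 < cable-2 < cable-8 < cable-4

Nothing is placed below cable-6, so it is least; from there cable-6 < cable-7; cable-7 < cable-13; cable-13 < cable-14; cable-14 < cable-15; cable-15 < cable-9; cable-9 < cable-11; cable-11 < cable-1; cable-1 < cable-2; cable-2 < cable-8; cable-8 < cable-4, each given directly.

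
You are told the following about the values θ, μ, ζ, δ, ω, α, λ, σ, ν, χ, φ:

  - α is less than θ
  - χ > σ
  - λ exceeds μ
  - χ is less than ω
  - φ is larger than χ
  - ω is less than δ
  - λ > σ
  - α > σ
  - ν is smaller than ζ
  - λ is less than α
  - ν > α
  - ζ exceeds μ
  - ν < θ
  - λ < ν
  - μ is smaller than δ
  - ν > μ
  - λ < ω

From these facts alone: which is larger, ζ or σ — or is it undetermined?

ζ

Link the given pairs in sequence: σ < λ; λ < α; α < ν; ν < ζ.
Together: σ < λ < α < ν < ζ.
So ζ is larger.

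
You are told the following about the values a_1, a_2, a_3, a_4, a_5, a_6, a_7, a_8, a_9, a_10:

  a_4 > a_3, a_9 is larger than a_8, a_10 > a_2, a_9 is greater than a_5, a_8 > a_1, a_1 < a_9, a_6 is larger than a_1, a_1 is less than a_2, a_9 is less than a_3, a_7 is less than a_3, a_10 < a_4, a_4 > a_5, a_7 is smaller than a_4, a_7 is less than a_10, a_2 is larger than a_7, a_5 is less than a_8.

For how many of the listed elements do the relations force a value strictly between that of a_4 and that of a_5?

Chaining upward from a_5 reaches: a_8, a_9, a_3.
Chaining downward from a_4 reaches: a_1, a_7, a_8, a_2, a_9, a_3, a_10.
Strictly between a_5 and a_4 are those in both lists: a_8, a_9, a_3 — 3 elements.

3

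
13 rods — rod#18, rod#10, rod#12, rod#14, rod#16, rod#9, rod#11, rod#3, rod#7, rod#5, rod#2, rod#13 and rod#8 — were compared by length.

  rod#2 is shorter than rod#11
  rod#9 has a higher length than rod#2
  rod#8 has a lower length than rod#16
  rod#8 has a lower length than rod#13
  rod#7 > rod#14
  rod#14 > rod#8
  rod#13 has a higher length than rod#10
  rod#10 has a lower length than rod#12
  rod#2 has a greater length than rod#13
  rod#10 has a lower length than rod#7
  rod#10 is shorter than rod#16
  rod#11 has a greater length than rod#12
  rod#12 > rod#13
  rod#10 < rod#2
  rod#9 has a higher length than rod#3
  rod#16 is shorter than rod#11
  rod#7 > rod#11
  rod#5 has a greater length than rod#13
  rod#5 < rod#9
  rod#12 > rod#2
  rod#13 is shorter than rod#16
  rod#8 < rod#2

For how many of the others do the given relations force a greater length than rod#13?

7

The elements the relations force above rod#13 are rod#2, rod#16, rod#12, rod#11, rod#5, rod#7, rod#9 — no chain reaches any other.
That is 7.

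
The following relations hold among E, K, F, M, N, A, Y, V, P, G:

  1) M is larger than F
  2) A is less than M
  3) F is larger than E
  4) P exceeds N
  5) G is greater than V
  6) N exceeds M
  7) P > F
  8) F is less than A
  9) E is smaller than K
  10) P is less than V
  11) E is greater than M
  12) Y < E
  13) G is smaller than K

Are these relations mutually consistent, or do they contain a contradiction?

We have M < E stated directly, yet also E < F < A < M by chaining the others — so E < M. Contradiction.

inconsistent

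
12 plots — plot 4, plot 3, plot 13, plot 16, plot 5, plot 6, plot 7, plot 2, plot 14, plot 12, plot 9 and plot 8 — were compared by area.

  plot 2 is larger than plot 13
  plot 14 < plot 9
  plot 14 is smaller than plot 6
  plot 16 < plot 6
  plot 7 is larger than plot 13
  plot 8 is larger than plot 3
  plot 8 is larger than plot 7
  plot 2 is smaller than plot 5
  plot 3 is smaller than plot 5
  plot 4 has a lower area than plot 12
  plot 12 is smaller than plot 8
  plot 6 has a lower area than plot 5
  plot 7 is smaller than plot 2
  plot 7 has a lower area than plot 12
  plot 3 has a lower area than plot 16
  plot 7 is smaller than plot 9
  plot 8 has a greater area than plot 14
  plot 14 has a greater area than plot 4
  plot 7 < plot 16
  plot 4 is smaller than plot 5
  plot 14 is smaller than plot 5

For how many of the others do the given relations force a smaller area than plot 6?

The elements the relations force below plot 6 are plot 4, plot 14, plot 3, plot 13, plot 7, plot 16 — no chain reaches any other.
That is 6.

6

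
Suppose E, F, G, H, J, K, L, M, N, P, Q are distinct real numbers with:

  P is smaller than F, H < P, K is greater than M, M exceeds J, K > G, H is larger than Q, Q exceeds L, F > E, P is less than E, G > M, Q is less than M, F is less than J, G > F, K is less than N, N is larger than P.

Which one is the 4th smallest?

P

The consecutive relations fix a unique order: L < Q < H < P < E < F < J < M < G < K < N.
The 4th smallest is P.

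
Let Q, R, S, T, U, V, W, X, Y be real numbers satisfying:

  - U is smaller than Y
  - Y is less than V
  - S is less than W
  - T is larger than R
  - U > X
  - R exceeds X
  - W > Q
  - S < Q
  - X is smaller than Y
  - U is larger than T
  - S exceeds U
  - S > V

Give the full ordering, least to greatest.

Nothing is placed below X, so it is least; from there X < R; R < T; T < U; U < Y; Y < V; V < S; S < Q; Q < W, each given directly.

X < R < T < U < Y < V < S < Q < W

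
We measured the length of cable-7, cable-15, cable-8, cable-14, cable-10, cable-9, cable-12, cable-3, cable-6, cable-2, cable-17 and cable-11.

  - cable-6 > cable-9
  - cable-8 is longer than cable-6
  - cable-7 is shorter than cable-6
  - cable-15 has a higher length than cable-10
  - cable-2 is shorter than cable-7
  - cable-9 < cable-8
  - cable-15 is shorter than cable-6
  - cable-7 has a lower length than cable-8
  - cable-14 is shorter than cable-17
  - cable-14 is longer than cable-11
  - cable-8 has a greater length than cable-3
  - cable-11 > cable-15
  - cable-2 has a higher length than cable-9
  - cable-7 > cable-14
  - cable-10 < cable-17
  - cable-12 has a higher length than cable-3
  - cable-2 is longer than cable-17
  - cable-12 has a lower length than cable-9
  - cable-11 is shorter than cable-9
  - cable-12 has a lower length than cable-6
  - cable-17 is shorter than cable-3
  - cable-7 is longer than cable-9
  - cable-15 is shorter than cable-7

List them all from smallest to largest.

The consecutive links are each given: cable-10 < cable-15; cable-15 < cable-11; cable-11 < cable-14; cable-14 < cable-17; cable-17 < cable-3; cable-3 < cable-12; cable-12 < cable-9; cable-9 < cable-2; cable-2 < cable-7; cable-7 < cable-6; cable-6 < cable-8.

cable-10 < cable-15 < cable-11 < cable-14 < cable-17 < cable-3 < cable-12 < cable-9 < cable-2 < cable-7 < cable-6 < cable-8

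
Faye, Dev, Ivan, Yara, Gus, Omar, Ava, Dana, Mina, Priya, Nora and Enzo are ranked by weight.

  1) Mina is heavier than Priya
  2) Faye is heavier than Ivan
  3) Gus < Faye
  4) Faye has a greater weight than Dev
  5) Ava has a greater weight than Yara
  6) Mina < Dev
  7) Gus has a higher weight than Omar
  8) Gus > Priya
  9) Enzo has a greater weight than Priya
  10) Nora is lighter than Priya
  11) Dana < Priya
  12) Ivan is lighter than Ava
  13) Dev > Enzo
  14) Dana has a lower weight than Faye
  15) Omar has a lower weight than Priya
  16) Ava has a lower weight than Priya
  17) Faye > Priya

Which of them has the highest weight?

Faye

Nora is not greatest since Nora < Priya; Yara is not greatest since Yara < Ava; Ivan is not greatest since Ivan < Ava; Dana is not greatest since Dana < Priya; Omar is not greatest since Omar < Priya; Ava is not greatest since Ava < Priya; Priya is not greatest since Priya < Faye; Enzo is not greatest since Enzo < Dev; Gus is not greatest since Gus < Faye; Mina is not greatest since Mina < Dev; Dev is not greatest since Dev < Faye.
Only Faye has nothing above it, so Faye is the highest weight.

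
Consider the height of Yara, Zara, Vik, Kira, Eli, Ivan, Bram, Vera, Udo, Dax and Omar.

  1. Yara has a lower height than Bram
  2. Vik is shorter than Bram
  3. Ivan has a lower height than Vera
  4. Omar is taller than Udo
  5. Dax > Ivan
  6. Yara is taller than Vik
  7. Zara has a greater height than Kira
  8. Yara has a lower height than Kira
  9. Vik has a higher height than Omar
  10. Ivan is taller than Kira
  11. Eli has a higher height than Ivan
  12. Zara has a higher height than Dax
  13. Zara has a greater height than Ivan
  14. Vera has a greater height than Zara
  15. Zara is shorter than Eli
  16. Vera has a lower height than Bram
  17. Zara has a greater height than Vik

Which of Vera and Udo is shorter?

Udo

The relevant relations are Udo < Omar; Omar < Vik; Vik < Yara; Yara < Kira; Kira < Ivan; Ivan < Dax; Dax < Zara; Zara < Vera.
Together: Udo < Omar < Vik < Yara < Kira < Ivan < Dax < Zara < Vera.
So Udo < Vera; Udo is the shorter of the two.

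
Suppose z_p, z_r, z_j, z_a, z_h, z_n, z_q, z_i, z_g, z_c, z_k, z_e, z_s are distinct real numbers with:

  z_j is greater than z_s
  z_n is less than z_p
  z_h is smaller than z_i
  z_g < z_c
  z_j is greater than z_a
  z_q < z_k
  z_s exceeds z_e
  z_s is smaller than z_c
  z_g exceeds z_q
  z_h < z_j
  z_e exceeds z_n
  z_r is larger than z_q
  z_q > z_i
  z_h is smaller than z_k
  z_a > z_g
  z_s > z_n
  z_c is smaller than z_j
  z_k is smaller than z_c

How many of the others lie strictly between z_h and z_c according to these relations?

The relations place z_h below z_c. An element lies strictly between them when it is forced above z_h and also forced below z_c.
Above z_h: {z_i, z_q, z_g, z_k, z_r, z_a, z_j}. Below z_c: {z_n, z_i, z_q, z_e, z_g, z_k, z_s}.
Intersection: {z_i, z_q, z_g, z_k} — 4.

4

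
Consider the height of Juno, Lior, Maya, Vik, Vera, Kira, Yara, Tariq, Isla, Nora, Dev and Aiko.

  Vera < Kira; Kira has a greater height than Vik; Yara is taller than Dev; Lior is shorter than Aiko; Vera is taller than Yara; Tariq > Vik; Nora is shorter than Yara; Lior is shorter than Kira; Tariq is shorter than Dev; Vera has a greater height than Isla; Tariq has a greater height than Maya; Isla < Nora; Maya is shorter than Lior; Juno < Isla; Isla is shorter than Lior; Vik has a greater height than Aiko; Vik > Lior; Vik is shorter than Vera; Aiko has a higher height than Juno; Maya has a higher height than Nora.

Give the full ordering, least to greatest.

Juno < Isla < Nora < Maya < Lior < Aiko < Vik < Tariq < Dev < Yara < Vera < Kira

Nothing is placed below Juno, so it is least; from there Juno < Isla; Isla < Nora; Nora < Maya; Maya < Lior; Lior < Aiko; Aiko < Vik; Vik < Tariq; Tariq < Dev; Dev < Yara; Yara < Vera; Vera < Kira, each given directly.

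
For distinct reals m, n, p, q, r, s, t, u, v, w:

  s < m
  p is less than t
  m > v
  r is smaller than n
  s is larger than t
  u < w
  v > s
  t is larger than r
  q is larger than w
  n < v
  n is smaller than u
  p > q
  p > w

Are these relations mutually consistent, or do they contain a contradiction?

The single ordering r < n < u < w < q < p < t < s < v < m satisfies every listed relation, so no contradiction arises.

consistent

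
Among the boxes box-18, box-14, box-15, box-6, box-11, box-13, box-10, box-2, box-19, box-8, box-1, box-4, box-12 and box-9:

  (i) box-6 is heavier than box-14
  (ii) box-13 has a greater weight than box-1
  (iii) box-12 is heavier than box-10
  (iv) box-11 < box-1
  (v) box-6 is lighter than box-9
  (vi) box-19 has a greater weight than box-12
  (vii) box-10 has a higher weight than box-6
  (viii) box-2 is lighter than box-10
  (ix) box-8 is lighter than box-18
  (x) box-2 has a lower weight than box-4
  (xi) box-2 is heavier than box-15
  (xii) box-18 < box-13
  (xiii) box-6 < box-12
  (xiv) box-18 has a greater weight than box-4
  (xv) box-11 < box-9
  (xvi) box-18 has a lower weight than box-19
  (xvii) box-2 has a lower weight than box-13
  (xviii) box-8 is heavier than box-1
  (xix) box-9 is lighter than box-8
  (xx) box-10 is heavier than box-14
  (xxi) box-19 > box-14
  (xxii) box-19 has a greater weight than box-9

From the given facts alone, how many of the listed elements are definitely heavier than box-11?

6

The elements the relations force above box-11 are box-9, box-1, box-8, box-18, box-19, box-13 — no chain reaches any other.
That is 6.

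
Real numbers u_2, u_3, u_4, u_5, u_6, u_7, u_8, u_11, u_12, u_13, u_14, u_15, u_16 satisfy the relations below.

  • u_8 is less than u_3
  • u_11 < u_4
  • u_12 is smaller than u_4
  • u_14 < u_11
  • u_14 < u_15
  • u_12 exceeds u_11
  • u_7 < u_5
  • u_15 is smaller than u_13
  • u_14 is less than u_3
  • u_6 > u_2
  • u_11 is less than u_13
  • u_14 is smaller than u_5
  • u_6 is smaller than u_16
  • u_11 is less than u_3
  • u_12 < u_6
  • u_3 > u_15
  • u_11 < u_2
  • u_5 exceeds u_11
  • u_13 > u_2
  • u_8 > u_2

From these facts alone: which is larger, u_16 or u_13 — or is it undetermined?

Following every chain through u_13: below u_13 we get u_14, u_11, u_2, u_15.
u_16 is not reached, and no chain runs the other way from u_16 to u_13.
So the given relations leave the order of u_13 and u_16 undetermined.

undetermined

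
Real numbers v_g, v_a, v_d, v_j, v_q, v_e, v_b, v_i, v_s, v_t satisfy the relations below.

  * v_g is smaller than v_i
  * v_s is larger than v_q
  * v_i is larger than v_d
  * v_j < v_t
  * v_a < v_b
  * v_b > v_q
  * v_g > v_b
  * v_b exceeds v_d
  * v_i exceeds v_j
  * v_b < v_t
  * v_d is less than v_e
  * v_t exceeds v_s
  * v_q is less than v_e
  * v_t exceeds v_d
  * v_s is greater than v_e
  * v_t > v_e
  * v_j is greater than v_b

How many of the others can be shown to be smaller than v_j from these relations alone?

4

From v_j the given relations immediately reach v_b.
From those, v_d, v_a, v_q — 4 in total.
No other element is forced below v_j by the given relations, so the count is 4.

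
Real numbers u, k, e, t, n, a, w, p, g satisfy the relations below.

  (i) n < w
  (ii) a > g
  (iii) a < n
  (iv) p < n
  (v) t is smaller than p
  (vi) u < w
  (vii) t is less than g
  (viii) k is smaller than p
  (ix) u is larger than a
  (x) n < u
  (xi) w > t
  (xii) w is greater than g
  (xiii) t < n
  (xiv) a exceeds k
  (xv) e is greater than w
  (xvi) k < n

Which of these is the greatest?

e

t is not greatest since t < g; g is not greatest since g < w; k is not greatest since k < p; a is not greatest since a < u; p is not greatest since p < n; n is not greatest since n < w; u is not greatest since u < w; w is not greatest since w < e.
Only e has nothing above it, so e is the greatest.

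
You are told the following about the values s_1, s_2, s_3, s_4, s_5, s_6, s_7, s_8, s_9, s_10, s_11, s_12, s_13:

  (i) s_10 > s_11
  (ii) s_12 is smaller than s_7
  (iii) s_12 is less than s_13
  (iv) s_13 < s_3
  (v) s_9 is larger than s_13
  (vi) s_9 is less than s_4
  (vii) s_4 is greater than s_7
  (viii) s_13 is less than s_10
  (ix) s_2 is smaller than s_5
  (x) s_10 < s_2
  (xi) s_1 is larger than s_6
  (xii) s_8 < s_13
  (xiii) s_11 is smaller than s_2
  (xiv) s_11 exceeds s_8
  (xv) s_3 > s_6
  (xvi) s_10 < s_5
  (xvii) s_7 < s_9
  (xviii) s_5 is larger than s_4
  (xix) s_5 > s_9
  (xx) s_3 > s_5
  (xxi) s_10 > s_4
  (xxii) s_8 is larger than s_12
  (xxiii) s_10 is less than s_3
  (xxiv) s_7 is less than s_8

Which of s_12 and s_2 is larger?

The relevant relations are s_12 < s_7; s_7 < s_8; s_8 < s_13; s_13 < s_9; s_9 < s_4; s_4 < s_10; s_10 < s_2.
Chaining these gives s_12 < s_7 < s_8 < s_13 < s_9 < s_4 < s_10 < s_2.
So s_12 < s_2; s_2 is the larger of the two.

s_2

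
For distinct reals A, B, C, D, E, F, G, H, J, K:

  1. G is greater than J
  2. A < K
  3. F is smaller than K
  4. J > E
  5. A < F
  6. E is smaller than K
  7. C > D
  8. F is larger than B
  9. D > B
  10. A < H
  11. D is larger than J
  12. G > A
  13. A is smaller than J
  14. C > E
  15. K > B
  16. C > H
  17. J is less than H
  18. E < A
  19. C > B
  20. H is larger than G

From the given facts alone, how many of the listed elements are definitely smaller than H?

4

The elements the relations force below H are E, A, J, G — no chain reaches any other.
That is 4.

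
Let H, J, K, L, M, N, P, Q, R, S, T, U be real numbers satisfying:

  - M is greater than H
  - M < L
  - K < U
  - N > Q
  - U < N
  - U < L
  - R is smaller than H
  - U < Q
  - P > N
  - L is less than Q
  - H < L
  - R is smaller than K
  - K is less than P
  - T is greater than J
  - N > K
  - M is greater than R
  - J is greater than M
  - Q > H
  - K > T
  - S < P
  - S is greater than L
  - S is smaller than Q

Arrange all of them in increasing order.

Nothing is placed below R, so it is least; from there R < H; H < M; M < J; J < T; T < K; K < U; U < L; L < S; S < Q; Q < N; N < P, each given directly.

R < H < M < J < T < K < U < L < S < Q < N < P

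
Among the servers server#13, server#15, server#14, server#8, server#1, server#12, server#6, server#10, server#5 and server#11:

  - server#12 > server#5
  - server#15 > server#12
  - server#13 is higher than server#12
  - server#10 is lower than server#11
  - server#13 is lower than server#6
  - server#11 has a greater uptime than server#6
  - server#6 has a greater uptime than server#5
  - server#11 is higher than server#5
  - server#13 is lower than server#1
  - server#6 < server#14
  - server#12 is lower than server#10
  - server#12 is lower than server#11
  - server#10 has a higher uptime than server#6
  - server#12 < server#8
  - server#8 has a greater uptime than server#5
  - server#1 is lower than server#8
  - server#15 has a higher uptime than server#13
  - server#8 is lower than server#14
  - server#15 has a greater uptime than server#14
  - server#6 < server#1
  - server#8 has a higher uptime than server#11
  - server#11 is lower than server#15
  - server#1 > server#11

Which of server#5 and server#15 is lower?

server#5

The relevant relations are server#5 < server#12; server#12 < server#13; server#13 < server#6; server#6 < server#10; server#10 < server#11; server#11 < server#1; server#1 < server#8; server#8 < server#14; server#14 < server#15.
Together: server#5 < server#12 < server#13 < server#6 < server#10 < server#11 < server#1 < server#8 < server#14 < server#15.
So server#5 < server#15; server#5 is the lower of the two.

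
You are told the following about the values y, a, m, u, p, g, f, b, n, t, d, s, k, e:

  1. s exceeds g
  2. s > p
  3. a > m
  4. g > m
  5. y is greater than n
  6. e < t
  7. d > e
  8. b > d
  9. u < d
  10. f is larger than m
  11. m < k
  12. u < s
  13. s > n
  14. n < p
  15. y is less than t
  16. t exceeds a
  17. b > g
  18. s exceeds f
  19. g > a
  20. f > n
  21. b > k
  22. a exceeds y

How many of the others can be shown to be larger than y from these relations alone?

5

The elements the relations force above y are a, g, b, t, s — no chain reaches any other.
That is 5.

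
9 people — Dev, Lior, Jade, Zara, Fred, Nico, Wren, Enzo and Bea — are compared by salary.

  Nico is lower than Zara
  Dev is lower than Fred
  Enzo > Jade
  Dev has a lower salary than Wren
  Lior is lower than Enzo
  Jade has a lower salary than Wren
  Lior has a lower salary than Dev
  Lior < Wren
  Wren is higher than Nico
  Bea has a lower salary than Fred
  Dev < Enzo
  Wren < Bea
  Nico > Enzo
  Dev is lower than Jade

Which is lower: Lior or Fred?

Lior

Link the given pairs in sequence: Lior < Dev; Dev < Jade; Jade < Enzo; Enzo < Nico; Nico < Wren; Wren < Bea; Bea < Fred.
Chaining these gives Lior < Dev < Jade < Enzo < Nico < Wren < Bea < Fred.
So Lior < Fred; Lior is the lower of the two.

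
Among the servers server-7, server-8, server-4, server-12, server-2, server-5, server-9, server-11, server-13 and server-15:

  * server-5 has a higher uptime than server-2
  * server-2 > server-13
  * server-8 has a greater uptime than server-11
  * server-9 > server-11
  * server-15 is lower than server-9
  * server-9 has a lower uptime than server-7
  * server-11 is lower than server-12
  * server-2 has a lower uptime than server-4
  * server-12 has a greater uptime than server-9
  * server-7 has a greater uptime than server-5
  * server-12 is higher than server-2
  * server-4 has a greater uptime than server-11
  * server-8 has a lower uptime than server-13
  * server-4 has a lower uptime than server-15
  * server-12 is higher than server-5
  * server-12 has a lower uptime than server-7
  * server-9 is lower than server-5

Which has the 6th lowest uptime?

server-15

Chaining the given pairs: server-11 < server-8 < server-13 < server-2 < server-4 < server-15 < server-9 < server-5 < server-12 < server-7.
The 6th smallest is server-15.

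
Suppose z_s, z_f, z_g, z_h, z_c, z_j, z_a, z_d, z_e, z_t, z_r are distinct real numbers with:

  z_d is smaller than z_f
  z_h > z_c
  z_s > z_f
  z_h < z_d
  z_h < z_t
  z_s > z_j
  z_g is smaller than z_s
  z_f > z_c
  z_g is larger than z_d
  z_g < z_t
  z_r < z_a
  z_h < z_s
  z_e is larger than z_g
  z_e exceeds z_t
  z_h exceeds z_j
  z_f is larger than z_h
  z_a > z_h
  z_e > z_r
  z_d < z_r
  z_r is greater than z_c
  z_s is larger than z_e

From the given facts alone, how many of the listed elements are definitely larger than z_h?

8

Directly above z_h: z_d, z_f, z_t, z_a, z_s.
One step further: z_r, z_g, z_e (8 so far).
No other element is forced above z_h by the given relations, so the count is 8.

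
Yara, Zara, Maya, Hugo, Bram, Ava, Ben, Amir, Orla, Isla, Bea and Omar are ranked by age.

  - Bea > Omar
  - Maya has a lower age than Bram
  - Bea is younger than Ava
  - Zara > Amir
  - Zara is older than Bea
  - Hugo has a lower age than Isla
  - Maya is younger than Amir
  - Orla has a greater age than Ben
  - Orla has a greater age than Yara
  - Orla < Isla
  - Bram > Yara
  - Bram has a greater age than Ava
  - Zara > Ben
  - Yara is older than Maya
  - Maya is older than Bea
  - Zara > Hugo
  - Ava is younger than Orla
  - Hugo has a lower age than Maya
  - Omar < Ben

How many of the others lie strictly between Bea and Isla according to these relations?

4

The relations place Bea below Isla. An element lies strictly between them when it is forced above Bea and also forced below Isla.
Above Bea: {Maya, Amir, Ava, Yara, Orla, Zara, Bram}. Below Isla: {Hugo, Omar, Maya, Ava, Yara, Ben, Orla}.
Intersection: {Maya, Ava, Yara, Orla} — 4.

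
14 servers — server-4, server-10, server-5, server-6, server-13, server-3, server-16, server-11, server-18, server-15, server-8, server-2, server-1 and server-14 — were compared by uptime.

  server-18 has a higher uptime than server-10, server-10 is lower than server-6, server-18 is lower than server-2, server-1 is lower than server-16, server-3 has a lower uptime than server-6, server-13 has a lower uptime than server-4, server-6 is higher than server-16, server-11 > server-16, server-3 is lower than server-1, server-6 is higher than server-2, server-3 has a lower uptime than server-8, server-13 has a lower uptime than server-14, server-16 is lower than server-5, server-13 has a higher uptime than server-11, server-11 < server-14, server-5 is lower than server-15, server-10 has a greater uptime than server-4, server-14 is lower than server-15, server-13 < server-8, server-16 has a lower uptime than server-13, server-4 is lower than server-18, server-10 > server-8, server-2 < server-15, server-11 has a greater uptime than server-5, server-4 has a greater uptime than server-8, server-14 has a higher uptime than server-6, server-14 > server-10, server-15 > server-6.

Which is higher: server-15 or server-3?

server-15

Link the given pairs in sequence: server-3 < server-1; server-1 < server-16; server-16 < server-5; server-5 < server-11; server-11 < server-13; server-13 < server-8; server-8 < server-4; server-4 < server-10; server-10 < server-18; server-18 < server-2; server-2 < server-6; server-6 < server-14; server-14 < server-15.
Together: server-3 < server-1 < server-16 < server-5 < server-11 < server-13 < server-8 < server-4 < server-10 < server-18 < server-2 < server-6 < server-14 < server-15.
So server-3 < server-15; server-15 is the higher of the two.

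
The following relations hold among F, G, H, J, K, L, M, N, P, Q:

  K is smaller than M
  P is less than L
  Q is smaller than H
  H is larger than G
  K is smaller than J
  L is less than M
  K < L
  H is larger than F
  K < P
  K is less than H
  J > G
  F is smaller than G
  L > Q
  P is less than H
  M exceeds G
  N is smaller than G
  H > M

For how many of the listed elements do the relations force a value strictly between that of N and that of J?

Chaining upward from N reaches: G, M, H.
Chaining downward from J reaches: K, F, G.
Strictly between N and J are those in both lists: G — 1 element.

1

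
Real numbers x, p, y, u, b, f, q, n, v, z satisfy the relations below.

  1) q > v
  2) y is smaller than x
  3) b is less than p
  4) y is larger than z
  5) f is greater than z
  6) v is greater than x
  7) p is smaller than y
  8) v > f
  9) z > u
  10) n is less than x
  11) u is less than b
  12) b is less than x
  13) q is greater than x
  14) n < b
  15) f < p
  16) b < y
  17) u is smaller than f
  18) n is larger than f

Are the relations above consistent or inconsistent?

consistent

The single ordering u < z < f < n < b < p < y < x < v < q satisfies every listed relation, so no contradiction arises.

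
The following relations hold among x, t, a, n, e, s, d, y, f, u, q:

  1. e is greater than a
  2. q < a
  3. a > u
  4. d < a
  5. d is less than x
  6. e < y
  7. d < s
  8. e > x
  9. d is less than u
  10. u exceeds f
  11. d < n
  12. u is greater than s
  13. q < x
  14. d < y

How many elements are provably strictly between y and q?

Chaining upward from q reaches: x, a, e.
Chaining downward from y reaches: f, d, s, x, u, a, e.
Strictly between q and y are those in both lists: x, a, e — 3 elements.

3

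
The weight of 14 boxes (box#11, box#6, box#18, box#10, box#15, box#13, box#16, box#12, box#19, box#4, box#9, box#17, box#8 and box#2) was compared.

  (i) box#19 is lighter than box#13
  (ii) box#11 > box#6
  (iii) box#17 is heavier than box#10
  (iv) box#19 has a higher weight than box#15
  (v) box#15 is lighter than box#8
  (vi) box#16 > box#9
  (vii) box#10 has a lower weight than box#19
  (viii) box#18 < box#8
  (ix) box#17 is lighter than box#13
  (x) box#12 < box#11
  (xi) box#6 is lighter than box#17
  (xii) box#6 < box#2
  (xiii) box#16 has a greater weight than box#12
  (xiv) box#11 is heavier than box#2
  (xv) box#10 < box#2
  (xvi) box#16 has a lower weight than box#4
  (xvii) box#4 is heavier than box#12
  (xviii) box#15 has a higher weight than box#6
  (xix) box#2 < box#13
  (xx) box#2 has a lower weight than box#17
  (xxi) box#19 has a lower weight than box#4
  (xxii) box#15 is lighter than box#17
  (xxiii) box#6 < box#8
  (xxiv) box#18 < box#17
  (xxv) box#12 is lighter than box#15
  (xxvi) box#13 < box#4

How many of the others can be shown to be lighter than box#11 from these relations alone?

From box#11 the given relations immediately reach box#12, box#6, box#2.
From those, box#10 — 4 in total.
Nothing else is reachable below box#11; 4 in all.

4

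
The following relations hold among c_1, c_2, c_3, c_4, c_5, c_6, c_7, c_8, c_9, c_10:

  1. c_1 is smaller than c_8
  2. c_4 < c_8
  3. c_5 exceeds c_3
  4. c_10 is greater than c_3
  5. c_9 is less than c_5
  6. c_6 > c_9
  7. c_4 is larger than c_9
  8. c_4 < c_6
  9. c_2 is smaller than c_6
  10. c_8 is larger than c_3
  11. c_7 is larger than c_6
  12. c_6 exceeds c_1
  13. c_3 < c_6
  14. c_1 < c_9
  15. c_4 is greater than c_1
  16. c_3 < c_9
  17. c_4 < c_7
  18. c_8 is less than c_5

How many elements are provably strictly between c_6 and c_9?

1

The relations place c_9 below c_6. An element lies strictly between them when it is forced above c_9 and also forced below c_6.
Above c_9: {c_4, c_8, c_7, c_5}. Below c_6: {c_1, c_2, c_3, c_4}.
Intersection: {c_4} — 1.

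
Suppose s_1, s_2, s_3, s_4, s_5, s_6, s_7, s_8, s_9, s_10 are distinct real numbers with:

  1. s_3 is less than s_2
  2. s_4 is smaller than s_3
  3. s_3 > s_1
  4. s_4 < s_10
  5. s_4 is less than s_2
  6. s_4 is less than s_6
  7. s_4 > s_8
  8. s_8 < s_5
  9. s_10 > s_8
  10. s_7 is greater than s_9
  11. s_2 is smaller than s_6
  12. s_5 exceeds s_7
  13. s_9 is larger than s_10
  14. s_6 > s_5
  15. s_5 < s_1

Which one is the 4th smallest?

Chaining the given pairs: s_8 < s_4 < s_10 < s_9 < s_7 < s_5 < s_1 < s_3 < s_2 < s_6.
The 4th smallest is s_9.

s_9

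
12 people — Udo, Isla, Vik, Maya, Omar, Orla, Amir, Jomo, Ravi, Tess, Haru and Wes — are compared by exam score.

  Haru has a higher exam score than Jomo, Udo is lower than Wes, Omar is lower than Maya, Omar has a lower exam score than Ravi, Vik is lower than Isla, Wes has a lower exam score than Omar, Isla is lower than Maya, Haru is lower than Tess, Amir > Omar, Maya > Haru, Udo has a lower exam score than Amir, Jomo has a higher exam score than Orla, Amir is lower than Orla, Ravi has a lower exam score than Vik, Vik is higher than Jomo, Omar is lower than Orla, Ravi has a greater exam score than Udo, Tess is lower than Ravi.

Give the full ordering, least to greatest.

Nothing is placed below Udo, so it is least; from there Udo < Wes; Wes < Omar; Omar < Amir; Amir < Orla; Orla < Jomo; Jomo < Haru; Haru < Tess; Tess < Ravi; Ravi < Vik; Vik < Isla; Isla < Maya, each given directly.

Udo < Wes < Omar < Amir < Orla < Jomo < Haru < Tess < Ravi < Vik < Isla < Maya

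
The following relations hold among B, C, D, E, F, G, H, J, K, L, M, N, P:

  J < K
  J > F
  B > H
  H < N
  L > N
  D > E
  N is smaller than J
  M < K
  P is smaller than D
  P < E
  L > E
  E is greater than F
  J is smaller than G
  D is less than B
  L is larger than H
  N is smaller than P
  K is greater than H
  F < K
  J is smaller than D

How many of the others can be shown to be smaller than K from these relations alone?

5

Directly below K: H, M, F, J.
One step further: N (5 so far).
Nothing else is reachable below K; 5 in all.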